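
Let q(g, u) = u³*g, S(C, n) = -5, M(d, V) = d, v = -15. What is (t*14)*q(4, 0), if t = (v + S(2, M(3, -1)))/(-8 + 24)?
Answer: 0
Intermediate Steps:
q(g, u) = g*u³
t = -5/4 (t = (-15 - 5)/(-8 + 24) = -20/16 = -20*1/16 = -5/4 ≈ -1.2500)
(t*14)*q(4, 0) = (-5/4*14)*(4*0³) = -70*0 = -35/2*0 = 0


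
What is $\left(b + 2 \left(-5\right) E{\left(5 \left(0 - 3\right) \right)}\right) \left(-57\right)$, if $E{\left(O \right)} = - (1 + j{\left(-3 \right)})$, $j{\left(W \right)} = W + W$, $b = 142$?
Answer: $-5244$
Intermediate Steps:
$j{\left(W \right)} = 2 W$
$E{\left(O \right)} = 5$ ($E{\left(O \right)} = - (1 + 2 \left(-3\right)) = - (1 - 6) = \left(-1\right) \left(-5\right) = 5$)
$\left(b + 2 \left(-5\right) E{\left(5 \left(0 - 3\right) \right)}\right) \left(-57\right) = \left(142 + 2 \left(-5\right) 5\right) \left(-57\right) = \left(142 - 50\right) \left(-57\right) = 92 \left(-57\right) = -5244$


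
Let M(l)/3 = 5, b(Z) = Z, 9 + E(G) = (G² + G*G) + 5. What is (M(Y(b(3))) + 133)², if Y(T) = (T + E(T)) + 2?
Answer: 21904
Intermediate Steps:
E(G) = -4 + 2*G² (E(G) = -9 + ((G² + G*G) + 5) = -9 + ((G² + G²) + 5) = -9 + (2*G² + 5) = -9 + (5 + 2*G²) = -4 + 2*G²)
Y(T) = -2 + T + 2*T² (Y(T) = (T + (-4 + 2*T²)) + 2 = (-4 + T + 2*T²) + 2 = -2 + T + 2*T²)
M(l) = 15 (M(l) = 3*5 = 15)
(M(Y(b(3))) + 133)² = (15 + 133)² = 148² = 21904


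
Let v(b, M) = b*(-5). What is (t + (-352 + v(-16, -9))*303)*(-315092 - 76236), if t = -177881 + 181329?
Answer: 30902389504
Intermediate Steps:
v(b, M) = -5*b
t = 3448
(t + (-352 + v(-16, -9))*303)*(-315092 - 76236) = (3448 + (-352 - 5*(-16))*303)*(-315092 - 76236) = (3448 + (-352 + 80)*303)*(-391328) = (3448 - 272*303)*(-391328) = (3448 - 82416)*(-391328) = -78968*(-391328) = 30902389504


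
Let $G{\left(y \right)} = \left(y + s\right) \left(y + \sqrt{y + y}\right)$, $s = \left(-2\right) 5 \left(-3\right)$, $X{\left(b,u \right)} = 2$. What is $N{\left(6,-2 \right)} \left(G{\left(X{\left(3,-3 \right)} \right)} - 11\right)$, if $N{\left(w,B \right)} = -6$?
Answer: $-702$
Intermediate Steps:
$s = 30$ ($s = \left(-10\right) \left(-3\right) = 30$)
$G{\left(y \right)} = \left(30 + y\right) \left(y + \sqrt{2} \sqrt{y}\right)$ ($G{\left(y \right)} = \left(y + 30\right) \left(y + \sqrt{y + y}\right) = \left(30 + y\right) \left(y + \sqrt{2 y}\right) = \left(30 + y\right) \left(y + \sqrt{2} \sqrt{y}\right)$)
$N{\left(6,-2 \right)} \left(G{\left(X{\left(3,-3 \right)} \right)} - 11\right) = - 6 \left(\left(2^{2} + 30 \cdot 2 + \sqrt{2} \cdot 2^{\frac{3}{2}} + 30 \sqrt{2} \sqrt{2}\right) - 11\right) = - 6 \left(\left(4 + 60 + \sqrt{2} \cdot 2 \sqrt{2} + 60\right) - 11\right) = - 6 \left(\left(4 + 60 + 4 + 60\right) - 11\right) = - 6 \left(128 - 11\right) = \left(-6\right) 117 = -702$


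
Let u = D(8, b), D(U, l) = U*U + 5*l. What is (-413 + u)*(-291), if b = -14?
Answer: 121929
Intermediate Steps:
D(U, l) = U**2 + 5*l
u = -6 (u = 8**2 + 5*(-14) = 64 - 70 = -6)
(-413 + u)*(-291) = (-413 - 6)*(-291) = -419*(-291) = 121929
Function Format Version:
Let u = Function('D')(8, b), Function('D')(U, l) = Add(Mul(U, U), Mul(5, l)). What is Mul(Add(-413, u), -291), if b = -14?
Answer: 121929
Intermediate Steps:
Function('D')(U, l) = Add(Pow(U, 2), Mul(5, l))
u = -6 (u = Add(Pow(8, 2), Mul(5, -14)) = Add(64, -70) = -6)
Mul(Add(-413, u), -291) = Mul(Add(-413, -6), -291) = Mul(-419, -291) = 121929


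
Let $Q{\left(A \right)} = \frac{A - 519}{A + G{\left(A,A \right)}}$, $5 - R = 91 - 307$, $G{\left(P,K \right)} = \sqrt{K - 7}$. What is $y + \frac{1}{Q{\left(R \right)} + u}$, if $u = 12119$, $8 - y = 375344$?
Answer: $- \frac{2679996304562440037}{7140259141547} - \frac{298 \sqrt{214}}{7140259141547} \approx -3.7534 \cdot 10^{5}$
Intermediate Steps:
$G{\left(P,K \right)} = \sqrt{-7 + K}$
$y = -375336$ ($y = 8 - 375344 = -375336$)
$R = 221$ ($R = 5 - \left(91 - 307\right) = 5 - -216 = 5 + 216 = 221$)
$Q{\left(A \right)} = \frac{-519 + A}{A + \sqrt{-7 + A}}$ ($Q{\left(A \right)} = \frac{A - 519}{A + \sqrt{-7 + A}} = \frac{-519 + A}{A + \sqrt{-7 + A}}$)
$y + \frac{1}{Q{\left(R \right)} + u} = -375336 + \frac{1}{\frac{-519 + 221}{221 + \sqrt{-7 + 221}} + 12119} = -375336 + \frac{1}{\frac{1}{221 + \sqrt{214}} \left(-298\right) + 12119} = -375336 + \frac{1}{- \frac{298}{221 + \sqrt{214}} + 12119} = -375336 + \frac{1}{12119 - \frac{298}{221 + \sqrt{214}}}$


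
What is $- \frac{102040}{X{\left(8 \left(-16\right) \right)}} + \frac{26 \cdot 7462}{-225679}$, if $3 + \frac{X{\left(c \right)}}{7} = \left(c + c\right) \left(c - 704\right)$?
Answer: $- \frac{312285238236}{336470011717} \approx -0.92812$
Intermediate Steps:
$X{\left(c \right)} = -21 + 14 c \left(-704 + c\right)$ ($X{\left(c \right)} = -21 + 7 \left(c + c\right) \left(c - 704\right) = -21 + 7 \cdot 2 c \left(-704 + c\right) = -21 + 14 c \left(-704 + c\right)$)
$- \frac{102040}{X{\left(8 \left(-16\right) \right)}} + \frac{26 \cdot 7462}{-225679} = - \frac{102040}{-21 - 9856 \cdot 8 \left(-16\right) + 14 \left(8 \left(-16\right)\right)^{2}} + \frac{26 \cdot 7462}{-225679} = - \frac{102040}{-21 - -1261568 + 14 \left(-128\right)^{2}} + 194012 \left(- \frac{1}{225679}\right) = - \frac{102040}{-21 + 1261568 + 14 \cdot 16384} - \frac{194012}{225679} = - \frac{102040}{-21 + 1261568 + 229376} - \frac{194012}{225679} = - \frac{102040}{1490923} - \frac{194012}{225679} = - \frac{312285238236}{336470011717}$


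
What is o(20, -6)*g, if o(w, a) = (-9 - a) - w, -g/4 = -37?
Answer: -3404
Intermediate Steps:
g = 148 (g = -4*(-37) = 148)
o(w, a) = -9 - a - w
o(20, -6)*g = (-9 - 1*(-6) - 1*20)*148 = (-9 + 6 - 20)*148 = -23*148 = -3404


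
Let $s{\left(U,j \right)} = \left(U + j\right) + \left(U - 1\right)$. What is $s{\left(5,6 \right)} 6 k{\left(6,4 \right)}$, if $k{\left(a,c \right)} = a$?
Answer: $540$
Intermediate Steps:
$s{\left(U,j \right)} = -1 + j + 2 U$ ($s{\left(U,j \right)} = \left(U + j\right) + \left(-1 + U\right) = -1 + j + 2 U$)
$s{\left(5,6 \right)} 6 k{\left(6,4 \right)} = \left(-1 + 6 + 2 \cdot 5\right) 6 \cdot 6 = \left(-1 + 6 + 10\right) 6 \cdot 6 = 15 \cdot 6 \cdot 6 = 90 \cdot 6 = 540$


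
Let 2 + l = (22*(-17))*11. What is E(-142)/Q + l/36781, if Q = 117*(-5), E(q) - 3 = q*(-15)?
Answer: -8984637/2390765 ≈ -3.7581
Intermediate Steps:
E(q) = 3 - 15*q (E(q) = 3 + q*(-15) = 3 - 15*q)
Q = -585
l = -4116 (l = -2 + (22*(-17))*11 = -2 - 374*11 = -2 - 4114 = -4116)
E(-142)/Q + l/36781 = (3 - 15*(-142))/(-585) - 4116/36781 = (3 + 2130)*(-1/585) - 4116*1/36781 = 2133*(-1/585) - 4116/36781 = -237/65 - 4116/36781 = -8984637/2390765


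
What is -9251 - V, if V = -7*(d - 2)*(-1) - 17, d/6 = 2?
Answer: -9304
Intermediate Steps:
d = 12 (d = 6*2 = 12)
V = 53 (V = -7*(12 - 2)*(-1) - 17 = -70*(-1) - 17 = -7*(-10) - 17 = 70 - 17 = 53)
-9251 - V = -9251 - 1*53 = -9251 - 53 = -9304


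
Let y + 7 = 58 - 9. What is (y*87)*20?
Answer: 73080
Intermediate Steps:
y = 42 (y = -7 + (58 - 9) = -7 + 49 = 42)
(y*87)*20 = (42*87)*20 = 3654*20 = 73080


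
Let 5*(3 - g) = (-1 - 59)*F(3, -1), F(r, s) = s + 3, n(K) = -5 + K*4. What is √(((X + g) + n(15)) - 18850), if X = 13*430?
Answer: I*√13178 ≈ 114.8*I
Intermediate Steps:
n(K) = -5 + 4*K
X = 5590
F(r, s) = 3 + s
g = 27 (g = 3 - (-1 - 59)*(3 - 1)/5 = 3 - (-12)*2 = 3 - ⅕*(-120) = 3 + 24 = 27)
√(((X + g) + n(15)) - 18850) = √(((5590 + 27) + (-5 + 4*15)) - 18850) = √((5617 + (-5 + 60)) - 18850) = √((5617 + 55) - 18850) = √(5672 - 18850) = √(-13178) = I*√13178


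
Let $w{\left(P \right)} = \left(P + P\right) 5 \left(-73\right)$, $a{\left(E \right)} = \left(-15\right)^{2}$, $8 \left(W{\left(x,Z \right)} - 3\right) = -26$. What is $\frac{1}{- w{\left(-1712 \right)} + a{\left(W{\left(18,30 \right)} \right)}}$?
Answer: $- \frac{1}{1249535} \approx -8.003 \cdot 10^{-7}$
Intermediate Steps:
$W{\left(x,Z \right)} = - \frac{1}{4}$ ($W{\left(x,Z \right)} = 3 + \frac{1}{8} \left(-26\right) = 3 - \frac{13}{4} = - \frac{1}{4}$)
$a{\left(E \right)} = 225$
$w{\left(P \right)} = - 730 P$ ($w{\left(P \right)} = 2 P 5 \left(-73\right) = 10 P \left(-73\right) = - 730 P$)
$\frac{1}{- w{\left(-1712 \right)} + a{\left(W{\left(18,30 \right)} \right)}} = \frac{1}{- \left(-730\right) \left(-1712\right) + 225} = \frac{1}{\left(-1\right) 1249760 + 225} = \frac{1}{-1249760 + 225} = \frac{1}{-1249535} = - \frac{1}{1249535}$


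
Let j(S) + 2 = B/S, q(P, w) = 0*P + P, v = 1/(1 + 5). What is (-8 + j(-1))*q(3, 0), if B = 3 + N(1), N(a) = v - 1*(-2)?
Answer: -91/2 ≈ -45.500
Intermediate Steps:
v = ⅙ (v = 1/6 = ⅙ ≈ 0.16667)
N(a) = 13/6 (N(a) = ⅙ - 1*(-2) = ⅙ + 2 = 13/6)
q(P, w) = P (q(P, w) = 0 + P = P)
B = 31/6 (B = 3 + 13/6 = 31/6 ≈ 5.1667)
j(S) = -2 + 31/(6*S)
(-8 + j(-1))*q(3, 0) = (-8 + (-2 + (31/6)/(-1)))*3 = (-8 + (-2 + (31/6)*(-1)))*3 = (-8 + (-2 - 31/6))*3 = (-8 - 43/6)*3 = -91/6*3 = -91/2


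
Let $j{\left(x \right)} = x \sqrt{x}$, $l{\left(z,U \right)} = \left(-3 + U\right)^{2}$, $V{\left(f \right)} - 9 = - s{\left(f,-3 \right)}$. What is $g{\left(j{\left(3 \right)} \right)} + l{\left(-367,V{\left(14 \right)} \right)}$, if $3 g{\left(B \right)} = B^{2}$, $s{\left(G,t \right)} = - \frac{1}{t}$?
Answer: $\frac{370}{9} \approx 41.111$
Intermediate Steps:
$V{\left(f \right)} = \frac{26}{3}$ ($V{\left(f \right)} = 9 - - \frac{1}{-3} = 9 - \left(-1\right) \left(- \frac{1}{3}\right) = 9 - \frac{1}{3} = \frac{26}{3}$)
$j{\left(x \right)} = x^{\frac{3}{2}}$
$g{\left(B \right)} = \frac{B^{2}}{3}$
$g{\left(j{\left(3 \right)} \right)} + l{\left(-367,V{\left(14 \right)} \right)} = \frac{\left(3^{\frac{3}{2}}\right)^{2}}{3} + \left(-3 + \frac{26}{3}\right)^{2} = \frac{\left(3 \sqrt{3}\right)^{2}}{3} + \left(\frac{17}{3}\right)^{2} = \frac{1}{3} \cdot 27 + \frac{289}{9} = 9 + \frac{289}{9} = \frac{370}{9}$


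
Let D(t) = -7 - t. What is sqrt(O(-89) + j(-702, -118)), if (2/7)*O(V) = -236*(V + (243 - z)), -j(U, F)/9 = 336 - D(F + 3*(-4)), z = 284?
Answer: sqrt(105463) ≈ 324.75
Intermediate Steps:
j(U, F) = -2979 - 9*F (j(U, F) = -9*(336 - (-7 - (F + 3*(-4)))) = -9*(336 - (-7 - (F - 12))) = -9*(336 - (-7 - (-12 + F))) = -9*(336 - (-7 + (12 - F))) = -9*(336 - (5 - F)) = -9*(336 + (-5 + F)) = -9*(331 + F) = -2979 - 9*F)
O(V) = 33866 - 826*V (O(V) = 7*(-236*(V + (243 - 1*284)))/2 = 7*(-236*(V + (243 - 284)))/2 = 7*(-236*(V - 41))/2 = 7*(-236*(-41 + V))/2 = 7*(9676 - 236*V)/2 = 33866 - 826*V)
sqrt(O(-89) + j(-702, -118)) = sqrt((33866 - 826*(-89)) + (-2979 - 9*(-118))) = sqrt((33866 + 73514) + (-2979 + 1062)) = sqrt(107380 - 1917) = sqrt(105463)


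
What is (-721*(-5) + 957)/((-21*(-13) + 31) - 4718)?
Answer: -2281/2207 ≈ -1.0335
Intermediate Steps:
(-721*(-5) + 957)/((-21*(-13) + 31) - 4718) = (3605 + 957)/((273 + 31) - 4718) = 4562/(304 - 4718) = 4562/(-4414) = 4562*(-1/4414) = -2281/2207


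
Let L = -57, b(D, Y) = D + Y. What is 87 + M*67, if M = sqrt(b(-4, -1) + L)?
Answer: 87 + 67*I*sqrt(62) ≈ 87.0 + 527.56*I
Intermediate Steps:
M = I*sqrt(62) (M = sqrt((-4 - 1) - 57) = sqrt(-5 - 57) = sqrt(-62) = I*sqrt(62) ≈ 7.874*I)
87 + M*67 = 87 + (I*sqrt(62))*67 = 87 + 67*I*sqrt(62)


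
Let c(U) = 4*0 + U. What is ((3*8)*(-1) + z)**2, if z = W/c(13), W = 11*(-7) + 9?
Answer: 144400/169 ≈ 854.44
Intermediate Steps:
c(U) = U (c(U) = 0 + U = U)
W = -68 (W = -77 + 9 = -68)
z = -68/13 ≈ -5.2308
((3*8)*(-1) + z)**2 = ((3*8)*(-1) - 68/13)**2 = (24*(-1) - 68/13)**2 = (-24 - 68/13)**2 = (-380/13)**2 = 144400/169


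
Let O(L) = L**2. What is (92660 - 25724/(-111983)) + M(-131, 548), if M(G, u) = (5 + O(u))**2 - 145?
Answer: 10099252700581792/111983 ≈ 9.0186e+10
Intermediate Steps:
M(G, u) = -145 + (5 + u**2)**2 (M(G, u) = (5 + u**2)**2 - 145 = -145 + (5 + u**2)**2)
(92660 - 25724/(-111983)) + M(-131, 548) = (92660 - 25724/(-111983)) + (-145 + (5 + 548**2)**2) = (92660 - 25724*(-1/111983)) + (-145 + (5 + 300304)**2) = (92660 + 25724/111983) + (-145 + 300309**2) = 10376370504/111983 + (-145 + 90185495481) = 10376370504/111983 + 90185495336 = 10099252700581792/111983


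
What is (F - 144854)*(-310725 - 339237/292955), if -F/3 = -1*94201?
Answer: -12539123638271388/292955 ≈ -4.2802e+10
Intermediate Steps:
F = 282603 (F = -(-3)*94201 = -3*(-94201) = 282603)
(F - 144854)*(-310725 - 339237/292955) = (282603 - 144854)*(-310725 - 339237/292955) = 137749*(-310725 - 339237*1/292955) = 137749*(-310725 - 339237/292955) = 137749*(-91028781612/292955) = -12539123638271388/292955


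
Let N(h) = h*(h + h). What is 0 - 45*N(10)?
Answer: -9000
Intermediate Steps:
N(h) = 2*h² (N(h) = h*(2*h) = 2*h²)
0 - 45*N(10) = 0 - 90*10² = 0 - 90*100 = 0 - 45*200 = 0 - 9000 = -9000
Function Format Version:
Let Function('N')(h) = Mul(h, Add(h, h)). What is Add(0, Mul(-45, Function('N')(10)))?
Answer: -9000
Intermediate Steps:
Function('N')(h) = Mul(2, Pow(h, 2)) (Function('N')(h) = Mul(h, Mul(2, h)) = Mul(2, Pow(h, 2)))
Add(0, Mul(-45, Function('N')(10))) = Add(0, Mul(-45, Mul(2, Pow(10, 2)))) = Add(0, Mul(-45, Mul(2, 100))) = Add(0, Mul(-45, 200)) = Add(0, -9000) = -9000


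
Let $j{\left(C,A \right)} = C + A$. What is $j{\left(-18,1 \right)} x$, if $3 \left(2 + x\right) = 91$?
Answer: $- \frac{1445}{3} \approx -481.67$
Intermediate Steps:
$x = \frac{85}{3}$ ($x = -2 + \frac{1}{3} \cdot 91 = -2 + \frac{91}{3} = \frac{85}{3} \approx 28.333$)
$j{\left(C,A \right)} = A + C$
$j{\left(-18,1 \right)} x = \left(1 - 18\right) \frac{85}{3} = \left(-17\right) \frac{85}{3} = - \frac{1445}{3}$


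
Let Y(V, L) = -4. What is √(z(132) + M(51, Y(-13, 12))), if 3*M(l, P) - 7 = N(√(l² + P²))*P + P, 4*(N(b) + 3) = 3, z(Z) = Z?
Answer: 2*√34 ≈ 11.662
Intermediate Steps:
N(b) = -9/4 (N(b) = -3 + (¼)*3 = -3 + ¾ = -9/4)
M(l, P) = 7/3 - 5*P/12 (M(l, P) = 7/3 + (-9*P/4 + P)/3 = 7/3 + (-5*P/4)/3 = 7/3 - 5*P/12)
√(z(132) + M(51, Y(-13, 12))) = √(132 + (7/3 - 5/12*(-4))) = √(132 + (7/3 + 5/3)) = √(132 + 4) = √136 = 2*√34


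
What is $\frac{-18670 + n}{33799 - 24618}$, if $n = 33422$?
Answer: $\frac{14752}{9181} \approx 1.6068$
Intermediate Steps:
$\frac{-18670 + n}{33799 - 24618} = \frac{-18670 + 33422}{33799 - 24618} = \frac{14752}{9181}$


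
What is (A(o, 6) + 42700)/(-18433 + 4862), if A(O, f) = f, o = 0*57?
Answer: -42706/13571 ≈ -3.1469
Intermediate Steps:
o = 0
(A(o, 6) + 42700)/(-18433 + 4862) = (6 + 42700)/(-18433 + 4862) = 42706/(-13571) = 42706*(-1/13571) = -42706/13571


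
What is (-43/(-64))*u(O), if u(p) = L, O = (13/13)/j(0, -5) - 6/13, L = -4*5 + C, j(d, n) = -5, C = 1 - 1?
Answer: -215/16 ≈ -13.438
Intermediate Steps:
C = 0
L = -20 (L = -4*5 + 0 = -20 + 0 = -20)
O = -43/65 (O = (13/13)/(-5) - 6/13 = (13*(1/13))*(-1/5) - 6*1/13 = 1*(-1/5) - 6/13 = -1/5 - 6/13 = -43/65 ≈ -0.66154)
u(p) = -20
(-43/(-64))*u(O) = -43/(-64)*(-20) = -43*(-1/64)*(-20) = (43/64)*(-20) = -215/16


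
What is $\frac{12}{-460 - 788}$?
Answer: $- \frac{1}{104} \approx -0.0096154$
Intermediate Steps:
$\frac{12}{-460 - 788} = \frac{12}{-1248} = 12 \left(- \frac{1}{1248}\right) = - \frac{1}{104}$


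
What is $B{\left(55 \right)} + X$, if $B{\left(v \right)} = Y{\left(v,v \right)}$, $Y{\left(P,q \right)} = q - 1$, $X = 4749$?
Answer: $4803$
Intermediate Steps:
$Y{\left(P,q \right)} = -1 + q$
$B{\left(v \right)} = -1 + v$
$B{\left(55 \right)} + X = \left(-1 + 55\right) + 4749 = 54 + 4749 = 4803$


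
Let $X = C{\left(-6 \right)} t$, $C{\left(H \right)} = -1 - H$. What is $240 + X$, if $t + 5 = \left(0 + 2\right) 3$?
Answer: $245$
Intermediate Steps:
$t = 1$ ($t = -5 + \left(0 + 2\right) 3 = -5 + 2 \cdot 3 = -5 + 6 = 1$)
$X = 5$ ($X = \left(-1 - -6\right) 1 = \left(-1 + 6\right) 1 = 5 \cdot 1 = 5$)
$240 + X = 240 + 5 = 245$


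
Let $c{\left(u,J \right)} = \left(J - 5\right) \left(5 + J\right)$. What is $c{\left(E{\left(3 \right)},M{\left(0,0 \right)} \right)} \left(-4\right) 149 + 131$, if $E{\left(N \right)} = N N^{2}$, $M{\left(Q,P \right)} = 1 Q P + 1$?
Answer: $14435$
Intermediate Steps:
$M{\left(Q,P \right)} = 1 + P Q$ ($M{\left(Q,P \right)} = Q P + 1 = P Q + 1 = 1 + P Q$)
$E{\left(N \right)} = N^{3}$
$c{\left(u,J \right)} = \left(-5 + J\right) \left(5 + J\right)$
$c{\left(E{\left(3 \right)},M{\left(0,0 \right)} \right)} \left(-4\right) 149 + 131 = \left(-25 + \left(1 + 0 \cdot 0\right)^{2}\right) \left(-4\right) 149 + 131 = \left(-25 + \left(1 + 0\right)^{2}\right) \left(-4\right) 149 + 131 = \left(-25 + 1^{2}\right) \left(-4\right) 149 + 131 = \left(-25 + 1\right) \left(-4\right) 149 + 131 = \left(-24\right) \left(-4\right) 149 + 131 = 96 \cdot 149 + 131 = 14304 + 131 = 14435$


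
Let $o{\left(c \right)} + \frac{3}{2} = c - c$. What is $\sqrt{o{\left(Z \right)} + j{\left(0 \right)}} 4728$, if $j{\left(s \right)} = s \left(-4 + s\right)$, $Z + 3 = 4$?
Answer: $2364 i \sqrt{6} \approx 5790.6 i$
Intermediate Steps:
$Z = 1$ ($Z = -3 + 4 = 1$)
$o{\left(c \right)} = - \frac{3}{2}$ ($o{\left(c \right)} = - \frac{3}{2} + \left(c - c\right) = - \frac{3}{2} + 0 = - \frac{3}{2}$)
$\sqrt{o{\left(Z \right)} + j{\left(0 \right)}} 4728 = \sqrt{- \frac{3}{2} + 0 \left(-4 + 0\right)} 4728 = \sqrt{- \frac{3}{2} + 0 \left(-4\right)} 4728 = \sqrt{- \frac{3}{2} + 0} \cdot 4728 = \sqrt{- \frac{3}{2}} \cdot 4728 = \frac{i \sqrt{6}}{2} \cdot 4728 = 2364 i \sqrt{6}$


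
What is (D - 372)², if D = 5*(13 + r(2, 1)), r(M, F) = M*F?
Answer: 88209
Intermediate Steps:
r(M, F) = F*M
D = 75 (D = 5*(13 + 1*2) = 5*(13 + 2) = 5*15 = 75)
(D - 372)² = (75 - 372)² = (-297)² = 88209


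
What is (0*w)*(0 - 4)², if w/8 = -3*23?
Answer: 0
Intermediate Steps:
w = -552 (w = 8*(-3*23) = 8*(-69) = -552)
(0*w)*(0 - 4)² = (0*(-552))*(0 - 4)² = 0*(-4)² = 0*16 = 0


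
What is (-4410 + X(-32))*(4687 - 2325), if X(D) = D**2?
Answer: -7997732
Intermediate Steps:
(-4410 + X(-32))*(4687 - 2325) = (-4410 + (-32)**2)*(4687 - 2325) = (-4410 + 1024)*2362 = -3386*2362 = -7997732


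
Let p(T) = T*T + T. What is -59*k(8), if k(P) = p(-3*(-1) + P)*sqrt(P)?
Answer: -15576*sqrt(2) ≈ -22028.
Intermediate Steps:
p(T) = T + T**2 (p(T) = T**2 + T = T + T**2)
k(P) = sqrt(P)*(3 + P)*(4 + P) (k(P) = ((-3*(-1) + P)*(1 + (-3*(-1) + P)))*sqrt(P) = ((3 + P)*(1 + (3 + P)))*sqrt(P) = ((3 + P)*(4 + P))*sqrt(P) = sqrt(P)*(3 + P)*(4 + P))
-59*k(8) = -59*sqrt(8)*(3 + 8)*(4 + 8) = -59*2*sqrt(2)*11*12 = -15576*sqrt(2)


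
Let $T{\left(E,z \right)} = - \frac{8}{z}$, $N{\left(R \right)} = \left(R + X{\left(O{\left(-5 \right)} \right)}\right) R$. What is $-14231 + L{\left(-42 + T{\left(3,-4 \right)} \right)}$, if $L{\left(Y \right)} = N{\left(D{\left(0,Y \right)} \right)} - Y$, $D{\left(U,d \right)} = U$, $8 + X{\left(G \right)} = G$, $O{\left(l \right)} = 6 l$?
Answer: $-14191$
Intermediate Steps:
$X{\left(G \right)} = -8 + G$
$N{\left(R \right)} = R \left(-38 + R\right)$ ($N{\left(R \right)} = \left(R + \left(-8 + 6 \left(-5\right)\right)\right) R = \left(R - 38\right) R = \left(-38 + R\right) R = R \left(-38 + R\right)$)
$L{\left(Y \right)} = - Y$ ($L{\left(Y \right)} = 0 \left(-38 + 0\right) - Y = 0 \left(-38\right) - Y = 0 - Y = - Y$)
$-14231 + L{\left(-42 + T{\left(3,-4 \right)} \right)} = -14231 - \left(-42 - \frac{8}{-4}\right) = -14231 - \left(-42 - -2\right) = -14231 - \left(-42 + 2\right) = -14231 - -40 = -14231 + 40 = -14191$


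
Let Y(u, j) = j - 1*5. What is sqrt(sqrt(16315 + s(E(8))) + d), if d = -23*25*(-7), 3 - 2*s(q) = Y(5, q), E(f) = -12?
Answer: sqrt(4025 + 5*sqrt(653)) ≈ 64.442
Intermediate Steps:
Y(u, j) = -5 + j (Y(u, j) = j - 5 = -5 + j)
s(q) = 4 - q/2 (s(q) = 3/2 - (-5 + q)/2 = 3/2 + (5/2 - q/2) = 4 - q/2)
d = 4025 (d = -575*(-7) = 4025)
sqrt(sqrt(16315 + s(E(8))) + d) = sqrt(sqrt(16315 + (4 - 1/2*(-12))) + 4025) = sqrt(sqrt(16315 + (4 + 6)) + 4025) = sqrt(sqrt(16315 + 10) + 4025) = sqrt(sqrt(16325) + 4025) = sqrt(5*sqrt(653) + 4025) = sqrt(4025 + 5*sqrt(653))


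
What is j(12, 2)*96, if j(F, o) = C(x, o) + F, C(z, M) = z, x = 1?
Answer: 1248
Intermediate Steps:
j(F, o) = 1 + F
j(12, 2)*96 = (1 + 12)*96 = 13*96 = 1248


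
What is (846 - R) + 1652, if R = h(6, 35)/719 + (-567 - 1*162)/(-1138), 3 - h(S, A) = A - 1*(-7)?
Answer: 2043438787/818222 ≈ 2497.4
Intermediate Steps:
h(S, A) = -4 - A (h(S, A) = 3 - (A - 1*(-7)) = 3 - (A + 7) = 3 - (7 + A) = 3 + (-7 - A) = -4 - A)
R = 479769/818222 (R = (-4 - 1*35)/719 + (-567 - 1*162)/(-1138) = (-4 - 35)*(1/719) + (-567 - 162)*(-1/1138) = -39*1/719 - 729*(-1/1138) = -39/719 + 729/1138 = 479769/818222 ≈ 0.58636)
(846 - R) + 1652 = (846 - 1*479769/818222) + 1652 = (846 - 479769/818222) + 1652 = 691736043/818222 + 1652 = 2043438787/818222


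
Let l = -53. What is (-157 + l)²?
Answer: 44100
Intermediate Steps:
(-157 + l)² = (-157 - 53)² = (-210)² = 44100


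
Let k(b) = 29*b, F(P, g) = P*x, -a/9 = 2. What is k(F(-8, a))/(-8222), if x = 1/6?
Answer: 58/12333 ≈ 0.0047028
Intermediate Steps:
x = 1/6 ≈ 0.16667
a = -18 (a = -9*2 = -18)
F(P, g) = P/6 (F(P, g) = P*(1/6) = P/6)
k(F(-8, a))/(-8222) = (29*((1/6)*(-8)))/(-8222) = (29*(-4/3))*(-1/8222) = -116/3*(-1/8222) = 58/12333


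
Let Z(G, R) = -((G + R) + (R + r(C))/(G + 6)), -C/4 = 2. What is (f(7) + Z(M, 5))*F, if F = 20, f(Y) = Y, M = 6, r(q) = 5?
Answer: -290/3 ≈ -96.667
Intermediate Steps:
C = -8 (C = -4*2 = -8)
Z(G, R) = -G - R - (5 + R)/(6 + G) (Z(G, R) = -((G + R) + (R + 5)/(G + 6)) = -((G + R) + (5 + R)/(6 + G)) = -(G + R + (5 + R)/(6 + G)) = -G - R - (5 + R)/(6 + G))
(f(7) + Z(M, 5))*F = (7 + (-5 - 1*6² - 7*5 - 6*6 - 1*6*5)/(6 + 6))*20 = (7 + (-5 - 1*36 - 35 - 36 - 30)/12)*20 = (7 + (-5 - 36 - 35 - 36 - 30)/12)*20 = (7 + (1/12)*(-142))*20 = (7 - 71/6)*20 = -29/6*20 = -290/3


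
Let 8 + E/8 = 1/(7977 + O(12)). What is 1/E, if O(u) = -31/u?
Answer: -95693/6124256 ≈ -0.015625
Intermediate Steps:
E = -6124256/95693 (E = -64 + 8/(7977 - 31/12) = -64 + 8/(95693/12) = -64 + 8*(12/95693) = -64 + 96/95693 = -6124256/95693 ≈ -63.999)
1/E = 1/(-6124256/95693) = -95693/6124256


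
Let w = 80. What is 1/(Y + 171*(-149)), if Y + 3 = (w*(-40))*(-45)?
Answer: 1/118518 ≈ 8.4375e-6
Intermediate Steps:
Y = 143997 (Y = -3 + (80*(-40))*(-45) = -3 - 3200*(-45) = -3 + 144000 = 143997)
1/(Y + 171*(-149)) = 1/(143997 + 171*(-149)) = 1/(143997 - 25479) = 1/118518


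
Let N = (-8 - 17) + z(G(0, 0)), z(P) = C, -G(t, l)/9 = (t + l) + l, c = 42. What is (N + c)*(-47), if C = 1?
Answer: -846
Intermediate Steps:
G(t, l) = -18*l - 9*t (G(t, l) = -9*((t + l) + l) = -9*((l + t) + l) = -9*(t + 2*l) = -18*l - 9*t)
z(P) = 1
N = -24 (N = (-8 - 17) + 1 = -25 + 1 = -24)
(N + c)*(-47) = (-24 + 42)*(-47) = 18*(-47) = -846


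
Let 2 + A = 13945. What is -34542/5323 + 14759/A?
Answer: -403056949/74218589 ≈ -5.4307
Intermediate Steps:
A = 13943 (A = -2 + 13945 = 13943)
-34542/5323 + 14759/A = -34542/5323 + 14759/13943 = -403056949/74218589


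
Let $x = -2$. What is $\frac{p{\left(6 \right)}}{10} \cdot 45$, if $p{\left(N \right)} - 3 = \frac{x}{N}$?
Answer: $12$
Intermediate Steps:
$p{\left(N \right)} = 3 - \frac{2}{N}$
$\frac{p{\left(6 \right)}}{10} \cdot 45 = \frac{3 - \frac{2}{6}}{10} \cdot 45 = \frac{3 - \frac{1}{3}}{10} \cdot 45 = \frac{1}{10} \cdot \frac{8}{3} \cdot 45 = \frac{4}{15} \cdot 45 = 12$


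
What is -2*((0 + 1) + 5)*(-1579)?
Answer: 18948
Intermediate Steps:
-2*((0 + 1) + 5)*(-1579) = -2*(1 + 5)*(-1579) = -2*6*(-1579) = -12*(-1579) = -1*(-18948) = 18948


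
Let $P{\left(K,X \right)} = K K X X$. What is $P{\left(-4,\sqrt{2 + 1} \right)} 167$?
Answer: $8016$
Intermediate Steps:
$P{\left(K,X \right)} = K^{2} X^{2}$ ($P{\left(K,X \right)} = X K^{2} X = K^{2} X^{2}$)
$P{\left(-4,\sqrt{2 + 1} \right)} 167 = \left(-4\right)^{2} \left(\sqrt{2 + 1}\right)^{2} \cdot 167 = 16 \left(\sqrt{3}\right)^{2} \cdot 167 = 16 \cdot 3 \cdot 167 = 48 \cdot 167 = 8016$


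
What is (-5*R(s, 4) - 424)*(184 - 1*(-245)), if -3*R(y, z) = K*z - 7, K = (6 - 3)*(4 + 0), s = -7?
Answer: -152581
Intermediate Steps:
K = 12 (K = 3*4 = 12)
R(y, z) = 7/3 - 4*z (R(y, z) = -(12*z - 7)/3 = -(-7 + 12*z)/3 = 7/3 - 4*z)
(-5*R(s, 4) - 424)*(184 - 1*(-245)) = (-5*(7/3 - 4*4) - 424)*(184 - 1*(-245)) = (-5*(7/3 - 16) - 424)*(184 + 245) = (-5*(-41/3) - 424)*429 = (205/3 - 424)*429 = -1067/3*429 = -152581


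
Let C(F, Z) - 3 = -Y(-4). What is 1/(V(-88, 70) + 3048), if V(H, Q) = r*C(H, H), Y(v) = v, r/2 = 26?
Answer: 1/3412 ≈ 0.00029308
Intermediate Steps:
r = 52 (r = 2*26 = 52)
C(F, Z) = 7 (C(F, Z) = 3 - 1*(-4) = 3 + 4 = 7)
V(H, Q) = 364 (V(H, Q) = 52*7 = 364)
1/(V(-88, 70) + 3048) = 1/(364 + 3048) = 1/3412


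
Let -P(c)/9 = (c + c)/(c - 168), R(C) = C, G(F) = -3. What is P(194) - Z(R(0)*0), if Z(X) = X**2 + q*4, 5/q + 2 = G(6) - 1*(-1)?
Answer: -1681/13 ≈ -129.31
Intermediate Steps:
q = -5/4 (q = 5/(-2 + (-3 - 1*(-1))) = 5/(-2 + (-3 + 1)) = 5/(-2 - 2) = 5/(-4) = 5*(-1/4) = -5/4 ≈ -1.2500)
P(c) = -18*c/(-168 + c) (P(c) = -9*(c + c)/(c - 168) = -9*2*c/(-168 + c) = -18*c/(-168 + c))
Z(X) = -5 + X**2 (Z(X) = X**2 - 5/4*4 = X**2 - 5 = -5 + X**2)
P(194) - Z(R(0)*0) = -18*194/(-168 + 194) - (-5 + (0*0)**2) = -18*194/26 - (-5 + 0**2) = -18*194*1/26 - (-5 + 0) = -1746/13 - 1*(-5) = -1746/13 + 5 = -1681/13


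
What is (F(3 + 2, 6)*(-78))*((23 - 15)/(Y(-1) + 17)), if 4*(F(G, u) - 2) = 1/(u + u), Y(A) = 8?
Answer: -1261/25 ≈ -50.440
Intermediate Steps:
F(G, u) = 2 + 1/(8*u) (F(G, u) = 2 + 1/(4*(u + u)) = 2 + 1/(4*((2*u))) = 2 + (1/(2*u))/4 = 2 + 1/(8*u))
(F(3 + 2, 6)*(-78))*((23 - 15)/(Y(-1) + 17)) = ((2 + (⅛)/6)*(-78))*((23 - 15)/(8 + 17)) = ((2 + (⅛)*(⅙))*(-78))*(8/25) = ((2 + 1/48)*(-78))*(8*(1/25)) = ((97/48)*(-78))*(8/25) = -1261/8*8/25 = -1261/25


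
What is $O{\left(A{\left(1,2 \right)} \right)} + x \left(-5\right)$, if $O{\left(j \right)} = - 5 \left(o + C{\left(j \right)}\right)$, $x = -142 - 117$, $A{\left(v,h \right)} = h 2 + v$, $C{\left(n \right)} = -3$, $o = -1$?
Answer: $1315$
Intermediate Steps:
$A{\left(v,h \right)} = v + 2 h$ ($A{\left(v,h \right)} = 2 h + v = v + 2 h$)
$x = -259$ ($x = -142 - 117 = -259$)
$O{\left(j \right)} = 20$ ($O{\left(j \right)} = - 5 \left(-1 - 3\right) = \left(-5\right) \left(-4\right) = 20$)
$O{\left(A{\left(1,2 \right)} \right)} + x \left(-5\right) = 20 - -1295 = 20 + 1295 = 1315$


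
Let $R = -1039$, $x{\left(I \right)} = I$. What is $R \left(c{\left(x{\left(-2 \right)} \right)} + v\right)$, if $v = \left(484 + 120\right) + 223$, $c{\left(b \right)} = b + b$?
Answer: $-855097$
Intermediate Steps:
$c{\left(b \right)} = 2 b$
$v = 827$ ($v = 604 + 223 = 827$)
$R \left(c{\left(x{\left(-2 \right)} \right)} + v\right) = - 1039 \left(2 \left(-2\right) + 827\right) = - 1039 \left(-4 + 827\right) = \left(-1039\right) 823 = -855097$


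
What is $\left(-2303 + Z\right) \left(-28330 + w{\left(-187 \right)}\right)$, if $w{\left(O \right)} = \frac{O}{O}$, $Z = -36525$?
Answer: $1099958412$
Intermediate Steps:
$w{\left(O \right)} = 1$
$\left(-2303 + Z\right) \left(-28330 + w{\left(-187 \right)}\right) = \left(-2303 - 36525\right) \left(-28330 + 1\right) = \left(-38828\right) \left(-28329\right) = 1099958412$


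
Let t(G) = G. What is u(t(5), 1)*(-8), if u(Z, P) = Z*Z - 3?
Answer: -176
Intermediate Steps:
u(Z, P) = -3 + Z² (u(Z, P) = Z² - 3 = -3 + Z²)
u(t(5), 1)*(-8) = (-3 + 5²)*(-8) = (-3 + 25)*(-8) = 22*(-8) = -176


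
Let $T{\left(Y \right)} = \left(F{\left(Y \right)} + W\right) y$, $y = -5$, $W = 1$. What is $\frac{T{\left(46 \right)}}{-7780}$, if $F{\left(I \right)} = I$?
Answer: $\frac{47}{1556} \approx 0.030206$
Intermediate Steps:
$T{\left(Y \right)} = -5 - 5 Y$ ($T{\left(Y \right)} = \left(Y + 1\right) \left(-5\right) = \left(1 + Y\right) \left(-5\right) = -5 - 5 Y$)
$\frac{T{\left(46 \right)}}{-7780} = \frac{-5 - 230}{-7780} = \left(-5 - 230\right) \left(- \frac{1}{7780}\right) = \left(-235\right) \left(- \frac{1}{7780}\right) = \frac{47}{1556}$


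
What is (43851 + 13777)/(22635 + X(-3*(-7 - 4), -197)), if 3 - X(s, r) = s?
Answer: 57628/22605 ≈ 2.5493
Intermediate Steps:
X(s, r) = 3 - s
(43851 + 13777)/(22635 + X(-3*(-7 - 4), -197)) = (43851 + 13777)/(22635 + (3 - (-3)*(-7 - 4))) = 57628/(22635 + (3 - (-3)*(-11))) = 57628/(22635 + (3 - 1*33)) = 57628/(22635 + (3 - 33)) = 57628/(22635 - 30) = 57628/22605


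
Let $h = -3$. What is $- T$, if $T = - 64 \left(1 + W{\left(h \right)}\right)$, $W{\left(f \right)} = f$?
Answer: $-128$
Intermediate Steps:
$T = 128$ ($T = - 64 \left(1 - 3\right) = \left(-64\right) \left(-2\right) = 128$)
$- T = \left(-1\right) 128 = -128$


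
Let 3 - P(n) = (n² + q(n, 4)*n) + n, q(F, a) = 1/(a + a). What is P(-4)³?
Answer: -4913/8 ≈ -614.13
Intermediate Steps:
q(F, a) = 1/(2*a)
P(n) = 3 - n² - 9*n/8 (P(n) = 3 - ((n² + ((½)/4)*n) + n) = 3 - ((n² + ((½)*(¼))*n) + n) = 3 - ((n² + n/8) + n) = 3 - (n² + 9*n/8) = 3 + (-n² - 9*n/8) = 3 - n² - 9*n/8)
P(-4)³ = (3 - 1*(-4)² - 9/8*(-4))³ = (3 - 1*16 + 9/2)³ = (3 - 16 + 9/2)³ = (-17/2)³ = -4913/8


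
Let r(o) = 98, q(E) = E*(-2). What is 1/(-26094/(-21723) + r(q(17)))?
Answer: 7241/718316 ≈ 0.010081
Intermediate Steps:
q(E) = -2*E
1/(-26094/(-21723) + r(q(17))) = 1/(-26094/(-21723) + 98) = 1/(-26094*(-1/21723) + 98) = 1/(8698/7241 + 98) = 1/(718316/7241) = 7241/718316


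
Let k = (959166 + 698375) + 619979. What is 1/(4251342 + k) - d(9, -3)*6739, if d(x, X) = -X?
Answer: -131994003053/6528862 ≈ -20217.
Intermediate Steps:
k = 2277520 (k = 1657541 + 619979 = 2277520)
1/(4251342 + k) - d(9, -3)*6739 = 1/(4251342 + 2277520) - (-1*(-3))*6739 = 1/6528862 - 3*6739 = 1/6528862 - 1*20217 = 1/6528862 - 20217 = -131994003053/6528862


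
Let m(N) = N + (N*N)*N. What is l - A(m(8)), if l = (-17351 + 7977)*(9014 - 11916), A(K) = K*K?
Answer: 26932948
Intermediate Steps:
m(N) = N + N**3 (m(N) = N + N**2*N = N + N**3)
A(K) = K**2
l = 27203348 (l = -9374*(-2902) = 27203348)
l - A(m(8)) = 27203348 - (8 + 8**3)**2 = 27203348 - (8 + 512)**2 = 27203348 - 1*520**2 = 27203348 - 1*270400 = 27203348 - 270400 = 26932948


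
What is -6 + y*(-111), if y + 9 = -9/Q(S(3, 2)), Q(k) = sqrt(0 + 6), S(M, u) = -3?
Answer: 993 + 333*sqrt(6)/2 ≈ 1400.8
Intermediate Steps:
Q(k) = sqrt(6)
y = -9 - 3*sqrt(6)/2 (y = -9 - 9*sqrt(6)/6 = -9 - 3*sqrt(6)/2 ≈ -12.674)
-6 + y*(-111) = -6 + (-9 - 3*sqrt(6)/2)*(-111) = -6 + (999 + 333*sqrt(6)/2) = 993 + 333*sqrt(6)/2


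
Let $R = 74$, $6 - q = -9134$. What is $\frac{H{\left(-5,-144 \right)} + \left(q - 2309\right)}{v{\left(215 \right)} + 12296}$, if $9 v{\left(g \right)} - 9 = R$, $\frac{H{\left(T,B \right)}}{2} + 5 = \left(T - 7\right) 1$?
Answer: $\frac{8739}{15821} \approx 0.55237$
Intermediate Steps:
$H{\left(T,B \right)} = -24 + 2 T$ ($H{\left(T,B \right)} = -10 + 2 \left(T - 7\right) 1 = -10 + 2 \left(-7 + T\right) 1 = -10 + 2 \left(-7 + T\right) = -10 + \left(-14 + 2 T\right) = -24 + 2 T$)
$q = 9140$ ($q = 6 - -9134 = 6 + 9134 = 9140$)
$v{\left(g \right)} = \frac{83}{9}$ ($v{\left(g \right)} = 1 + \frac{1}{9} \cdot 74 = 1 + \frac{74}{9} = \frac{83}{9}$)
$\frac{H{\left(-5,-144 \right)} + \left(q - 2309\right)}{v{\left(215 \right)} + 12296} = \frac{\left(-24 + 2 \left(-5\right)\right) + \left(9140 - 2309\right)}{\frac{83}{9} + 12296} = \frac{\left(-24 - 10\right) + \left(9140 - 2309\right)}{\frac{110747}{9}} = \left(-34 + 6831\right) \frac{9}{110747} = 6797 \cdot \frac{9}{110747} = \frac{8739}{15821}$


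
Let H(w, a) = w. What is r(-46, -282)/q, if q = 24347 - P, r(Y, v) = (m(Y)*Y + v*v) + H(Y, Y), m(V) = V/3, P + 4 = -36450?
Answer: 240550/182403 ≈ 1.3188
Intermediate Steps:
P = -36454 (P = -4 - 36450 = -36454)
m(V) = V/3 (m(V) = V*(⅓) = V/3)
r(Y, v) = Y + v² + Y²/3 (r(Y, v) = ((Y/3)*Y + v*v) + Y = (Y²/3 + v²) + Y = (v² + Y²/3) + Y = Y + v² + Y²/3)
q = 60801 (q = 24347 - 1*(-36454) = 24347 + 36454 = 60801)
r(-46, -282)/q = (-46 + (-282)² + (⅓)*(-46)²)/60801 = (-46 + 79524 + (⅓)*2116)*(1/60801) = (-46 + 79524 + 2116/3)*(1/60801) = (240550/3)*(1/60801) = 240550/182403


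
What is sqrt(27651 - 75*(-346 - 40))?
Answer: 3*sqrt(6289) ≈ 237.91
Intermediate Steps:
sqrt(27651 - 75*(-346 - 40)) = sqrt(27651 - 75*(-386)) = sqrt(27651 + 28950) = sqrt(56601) = 3*sqrt(6289)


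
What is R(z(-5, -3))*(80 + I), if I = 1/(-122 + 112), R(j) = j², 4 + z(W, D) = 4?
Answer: 0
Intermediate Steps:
z(W, D) = 0 (z(W, D) = -4 + 4 = 0)
I = -⅒ (I = 1/(-10) = -⅒ ≈ -0.10000)
R(z(-5, -3))*(80 + I) = 0²*(80 - ⅒) = 0*(799/10) = 0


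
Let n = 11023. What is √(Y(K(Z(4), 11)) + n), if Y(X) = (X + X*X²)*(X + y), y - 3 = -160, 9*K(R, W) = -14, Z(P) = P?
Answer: √77855809/81 ≈ 108.93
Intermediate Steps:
K(R, W) = -14/9 (K(R, W) = (⅑)*(-14) = -14/9)
y = -157 (y = 3 - 160 = -157)
Y(X) = (-157 + X)*(X + X³) (Y(X) = (X + X*X²)*(X - 157) = (X + X³)*(-157 + X) = (-157 + X)*(X + X³))
√(Y(K(Z(4), 11)) + n) = √(-14*(-157 - 14/9 + (-14/9)³ - 157*(-14/9)²)/9 + 11023) = √(-14*(-157 - 14/9 - 2744/729 - 157*196/81)/9 + 11023) = √(-14*(-157 - 14/9 - 2744/729 - 30772/81)/9 + 11023) = √(-14/9*(-395279/729) + 11023) = √(5533906/6561 + 11023) = √(77855809/6561) = √77855809/81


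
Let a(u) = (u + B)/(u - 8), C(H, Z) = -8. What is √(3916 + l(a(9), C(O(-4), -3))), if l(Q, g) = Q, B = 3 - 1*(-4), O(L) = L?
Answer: 2*√983 ≈ 62.706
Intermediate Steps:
B = 7 (B = 3 + 4 = 7)
a(u) = (7 + u)/(-8 + u) (a(u) = (u + 7)/(u - 8) = (7 + u)/(-8 + u))
√(3916 + l(a(9), C(O(-4), -3))) = √(3916 + (7 + 9)/(-8 + 9)) = √(3916 + 16/1) = √(3916 + 1*16) = √(3916 + 16) = √3932 = 2*√983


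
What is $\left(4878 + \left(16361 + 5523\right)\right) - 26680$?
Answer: $82$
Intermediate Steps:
$\left(4878 + \left(16361 + 5523\right)\right) - 26680 = \left(4878 + 21884\right) - 26680 = 26762 - 26680 = 82$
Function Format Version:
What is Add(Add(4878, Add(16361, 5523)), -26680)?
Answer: 82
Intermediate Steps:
Add(Add(4878, Add(16361, 5523)), -26680) = Add(Add(4878, 21884), -26680) = Add(26762, -26680) = 82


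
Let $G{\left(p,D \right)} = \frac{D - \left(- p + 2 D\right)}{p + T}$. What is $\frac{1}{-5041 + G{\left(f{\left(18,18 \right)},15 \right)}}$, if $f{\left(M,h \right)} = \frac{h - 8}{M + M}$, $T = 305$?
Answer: $- \frac{1099}{5540112} \approx -0.00019837$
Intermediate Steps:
$f{\left(M,h \right)} = \frac{-8 + h}{2 M}$
$G{\left(p,D \right)} = \frac{p - D}{305 + p}$ ($G{\left(p,D \right)} = \frac{D - \left(- p + 2 D\right)}{p + 305} = \frac{D - \left(- p + 2 D\right)}{305 + p} = \frac{p - D}{305 + p}$)
$\frac{1}{-5041 + G{\left(f{\left(18,18 \right)},15 \right)}} = \frac{1}{-5041 + \frac{\frac{-8 + 18}{2 \cdot 18} - 15}{305 + \frac{-8 + 18}{2 \cdot 18}}} = \frac{1}{-5041 + \frac{\frac{1}{2} \cdot \frac{1}{18} \cdot 10 - 15}{305 + \frac{1}{2} \cdot \frac{1}{18} \cdot 10}} = \frac{1}{-5041 + \frac{\frac{5}{18} - 15}{305 + \frac{5}{18}}} = \frac{1}{-5041 + \frac{1}{\frac{5495}{18}} \left(- \frac{265}{18}\right)} = \frac{1}{-5041 + \frac{18}{5495} \left(- \frac{265}{18}\right)} = \frac{1}{-5041 - \frac{53}{1099}} = \frac{1}{- \frac{5540112}{1099}} = - \frac{1099}{5540112}$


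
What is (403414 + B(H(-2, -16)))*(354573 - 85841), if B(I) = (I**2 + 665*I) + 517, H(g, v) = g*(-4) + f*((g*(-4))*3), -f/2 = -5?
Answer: 169396559860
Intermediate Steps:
f = 10 (f = -2*(-5) = 10)
H(g, v) = -124*g (H(g, v) = g*(-4) + 10*((g*(-4))*3) = -4*g + 10*(-4*g*3) = -4*g + 10*(-12*g) = -4*g - 120*g = -124*g)
B(I) = 517 + I**2 + 665*I
(403414 + B(H(-2, -16)))*(354573 - 85841) = (403414 + (517 + (-124*(-2))**2 + 665*(-124*(-2))))*(354573 - 85841) = (403414 + (517 + 248**2 + 665*248))*268732 = (403414 + (517 + 61504 + 164920))*268732 = (403414 + 226941)*268732 = 630355*268732 = 169396559860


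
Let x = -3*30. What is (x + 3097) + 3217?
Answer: 6224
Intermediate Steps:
x = -90
(x + 3097) + 3217 = (-90 + 3097) + 3217 = 3007 + 3217 = 6224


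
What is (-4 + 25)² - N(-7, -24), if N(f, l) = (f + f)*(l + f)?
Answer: 7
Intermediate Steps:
N(f, l) = 2*f*(f + l) (N(f, l) = (2*f)*(f + l) = 2*f*(f + l))
(-4 + 25)² - N(-7, -24) = (-4 + 25)² - 2*(-7)*(-7 - 24) = 21² - 2*(-7)*(-31) = 441 - 1*434 = 441 - 434 = 7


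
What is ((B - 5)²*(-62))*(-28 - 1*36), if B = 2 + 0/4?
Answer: 35712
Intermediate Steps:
B = 2 (B = 2 + 0*(¼) = 2 + 0 = 2)
((B - 5)²*(-62))*(-28 - 1*36) = ((2 - 5)²*(-62))*(-28 - 1*36) = ((-3)²*(-62))*(-28 - 36) = (9*(-62))*(-64) = -558*(-64) = 35712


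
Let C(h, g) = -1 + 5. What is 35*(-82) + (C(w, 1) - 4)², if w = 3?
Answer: -2870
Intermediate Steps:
C(h, g) = 4
35*(-82) + (C(w, 1) - 4)² = 35*(-82) + (4 - 4)² = -2870 + 0² = -2870 + 0 = -2870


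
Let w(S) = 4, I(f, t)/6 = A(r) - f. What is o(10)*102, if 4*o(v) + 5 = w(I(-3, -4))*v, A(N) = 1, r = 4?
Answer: 1785/2 ≈ 892.50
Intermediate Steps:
I(f, t) = 6 - 6*f (I(f, t) = 6*(1 - f) = 6 - 6*f)
o(v) = -5/4 + v (o(v) = -5/4 + (4*v)/4 = -5/4 + v)
o(10)*102 = (-5/4 + 10)*102 = (35/4)*102 = 1785/2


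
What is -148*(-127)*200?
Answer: 3759200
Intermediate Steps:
-148*(-127)*200 = 18796*200 = 3759200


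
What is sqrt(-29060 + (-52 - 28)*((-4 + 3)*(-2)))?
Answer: 2*I*sqrt(7305) ≈ 170.94*I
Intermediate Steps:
sqrt(-29060 + (-52 - 28)*((-4 + 3)*(-2))) = sqrt(-29060 - (-80)*(-2)) = sqrt(-29060 - 80*2) = sqrt(-29060 - 160) = sqrt(-29220) = 2*I*sqrt(7305)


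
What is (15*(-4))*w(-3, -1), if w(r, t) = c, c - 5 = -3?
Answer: -120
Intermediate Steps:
c = 2 (c = 5 - 3 = 2)
w(r, t) = 2
(15*(-4))*w(-3, -1) = (15*(-4))*2 = -60*2 = -120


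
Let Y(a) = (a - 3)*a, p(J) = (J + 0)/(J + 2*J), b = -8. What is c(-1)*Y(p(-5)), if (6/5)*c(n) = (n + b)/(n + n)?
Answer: -10/3 ≈ -3.3333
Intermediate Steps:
p(J) = ⅓ (p(J) = J/((3*J)) = J*(1/(3*J)) = ⅓)
c(n) = 5*(-8 + n)/(12*n) (c(n) = 5*((n - 8)/(n + n))/6 = 5*((-8 + n)/((2*n)))/6 = 5*((-8 + n)*(1/(2*n)))/6 = 5*((-8 + n)/(2*n))/6 = 5*(-8 + n)/(12*n))
Y(a) = a*(-3 + a) (Y(a) = (-3 + a)*a = a*(-3 + a))
c(-1)*Y(p(-5)) = ((5/12)*(-8 - 1)/(-1))*((-3 + ⅓)/3) = ((5/12)*(-1)*(-9))*((⅓)*(-8/3)) = (15/4)*(-8/9) = -10/3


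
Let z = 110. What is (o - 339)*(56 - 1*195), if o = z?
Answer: 31831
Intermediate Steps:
o = 110
(o - 339)*(56 - 1*195) = (110 - 339)*(56 - 1*195) = -229*(56 - 195) = -229*(-139) = 31831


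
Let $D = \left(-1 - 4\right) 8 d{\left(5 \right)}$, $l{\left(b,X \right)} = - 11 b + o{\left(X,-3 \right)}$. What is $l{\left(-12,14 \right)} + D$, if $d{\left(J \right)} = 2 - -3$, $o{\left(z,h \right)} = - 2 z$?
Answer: $-96$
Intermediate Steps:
$d{\left(J \right)} = 5$ ($d{\left(J \right)} = 2 + 3 = 5$)
$l{\left(b,X \right)} = - 11 b - 2 X$
$D = -200$ ($D = \left(-1 - 4\right) 8 \cdot 5 = \left(-5\right) 8 \cdot 5 = \left(-40\right) 5 = -200$)
$l{\left(-12,14 \right)} + D = \left(\left(-11\right) \left(-12\right) - 28\right) - 200 = \left(132 - 28\right) - 200 = 104 - 200 = -96$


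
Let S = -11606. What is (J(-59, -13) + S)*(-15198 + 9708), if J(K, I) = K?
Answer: 64040850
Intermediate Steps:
(J(-59, -13) + S)*(-15198 + 9708) = (-59 - 11606)*(-15198 + 9708) = -11665*(-5490) = 64040850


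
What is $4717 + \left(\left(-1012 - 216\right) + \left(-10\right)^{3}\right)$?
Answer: $2489$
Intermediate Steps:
$4717 + \left(\left(-1012 - 216\right) + \left(-10\right)^{3}\right) = 4717 - 2228 = 2489$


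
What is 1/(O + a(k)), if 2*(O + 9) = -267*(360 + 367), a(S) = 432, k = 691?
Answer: -2/193263 ≈ -1.0349e-5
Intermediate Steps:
O = -194127/2 (O = -9 + (-267*(360 + 367))/2 = -9 + (-267*727)/2 = -9 + (½)*(-194109) = -9 - 194109/2 = -194127/2 ≈ -97064.)
1/(O + a(k)) = 1/(-194127/2 + 432) = 1/(-193263/2) = -2/193263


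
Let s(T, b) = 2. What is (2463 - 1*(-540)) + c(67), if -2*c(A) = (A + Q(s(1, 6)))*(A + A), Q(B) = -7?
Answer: -1017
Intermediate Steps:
c(A) = -A*(-7 + A) (c(A) = -(A - 7)*(A + A)/2 = -(-7 + A)*2*A/2 = -A*(-7 + A))
(2463 - 1*(-540)) + c(67) = (2463 - 1*(-540)) + 67*(7 - 1*67) = (2463 + 540) + 67*(7 - 67) = 3003 + 67*(-60) = 3003 - 4020 = -1017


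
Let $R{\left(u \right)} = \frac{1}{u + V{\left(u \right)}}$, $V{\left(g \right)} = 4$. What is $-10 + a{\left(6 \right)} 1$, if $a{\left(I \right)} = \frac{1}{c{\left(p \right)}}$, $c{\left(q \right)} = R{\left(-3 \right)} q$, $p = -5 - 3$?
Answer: $- \frac{81}{8} \approx -10.125$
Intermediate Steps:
$R{\left(u \right)} = \frac{1}{4 + u}$ ($R{\left(u \right)} = \frac{1}{u + 4} = \frac{1}{4 + u}$)
$p = -8$ ($p = -5 - 3 = -8$)
$c{\left(q \right)} = q$ ($c{\left(q \right)} = \frac{q}{4 - 3} = \frac{q}{1} = 1 q = q$)
$a{\left(I \right)} = - \frac{1}{8}$ ($a{\left(I \right)} = \frac{1}{-8} = - \frac{1}{8}$)
$-10 + a{\left(6 \right)} 1 = -10 - \frac{1}{8} = - \frac{81}{8}$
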